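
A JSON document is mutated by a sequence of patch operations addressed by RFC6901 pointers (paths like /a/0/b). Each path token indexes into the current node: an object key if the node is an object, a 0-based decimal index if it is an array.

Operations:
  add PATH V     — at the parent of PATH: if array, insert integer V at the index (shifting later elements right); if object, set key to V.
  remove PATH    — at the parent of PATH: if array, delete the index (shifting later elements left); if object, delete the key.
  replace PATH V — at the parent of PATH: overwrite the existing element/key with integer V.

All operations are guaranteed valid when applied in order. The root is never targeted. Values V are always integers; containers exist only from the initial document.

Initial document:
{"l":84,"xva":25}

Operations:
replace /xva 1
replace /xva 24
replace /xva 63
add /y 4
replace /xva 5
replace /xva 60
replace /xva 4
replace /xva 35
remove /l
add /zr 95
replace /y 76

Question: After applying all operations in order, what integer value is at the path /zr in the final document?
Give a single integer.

Answer: 95

Derivation:
After op 1 (replace /xva 1): {"l":84,"xva":1}
After op 2 (replace /xva 24): {"l":84,"xva":24}
After op 3 (replace /xva 63): {"l":84,"xva":63}
After op 4 (add /y 4): {"l":84,"xva":63,"y":4}
After op 5 (replace /xva 5): {"l":84,"xva":5,"y":4}
After op 6 (replace /xva 60): {"l":84,"xva":60,"y":4}
After op 7 (replace /xva 4): {"l":84,"xva":4,"y":4}
After op 8 (replace /xva 35): {"l":84,"xva":35,"y":4}
After op 9 (remove /l): {"xva":35,"y":4}
After op 10 (add /zr 95): {"xva":35,"y":4,"zr":95}
After op 11 (replace /y 76): {"xva":35,"y":76,"zr":95}
Value at /zr: 95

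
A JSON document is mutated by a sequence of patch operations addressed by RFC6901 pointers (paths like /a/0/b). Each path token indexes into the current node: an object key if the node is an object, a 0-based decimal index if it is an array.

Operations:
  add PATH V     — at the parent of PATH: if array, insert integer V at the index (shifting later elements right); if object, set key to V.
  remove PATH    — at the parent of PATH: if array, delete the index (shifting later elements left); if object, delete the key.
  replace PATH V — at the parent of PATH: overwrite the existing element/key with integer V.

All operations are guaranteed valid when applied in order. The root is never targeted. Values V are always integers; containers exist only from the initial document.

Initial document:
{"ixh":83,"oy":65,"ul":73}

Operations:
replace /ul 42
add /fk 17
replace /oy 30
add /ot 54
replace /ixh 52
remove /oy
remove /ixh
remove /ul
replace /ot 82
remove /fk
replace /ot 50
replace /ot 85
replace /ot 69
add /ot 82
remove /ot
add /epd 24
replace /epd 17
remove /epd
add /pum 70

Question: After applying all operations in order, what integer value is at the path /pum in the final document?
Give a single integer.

After op 1 (replace /ul 42): {"ixh":83,"oy":65,"ul":42}
After op 2 (add /fk 17): {"fk":17,"ixh":83,"oy":65,"ul":42}
After op 3 (replace /oy 30): {"fk":17,"ixh":83,"oy":30,"ul":42}
After op 4 (add /ot 54): {"fk":17,"ixh":83,"ot":54,"oy":30,"ul":42}
After op 5 (replace /ixh 52): {"fk":17,"ixh":52,"ot":54,"oy":30,"ul":42}
After op 6 (remove /oy): {"fk":17,"ixh":52,"ot":54,"ul":42}
After op 7 (remove /ixh): {"fk":17,"ot":54,"ul":42}
After op 8 (remove /ul): {"fk":17,"ot":54}
After op 9 (replace /ot 82): {"fk":17,"ot":82}
After op 10 (remove /fk): {"ot":82}
After op 11 (replace /ot 50): {"ot":50}
After op 12 (replace /ot 85): {"ot":85}
After op 13 (replace /ot 69): {"ot":69}
After op 14 (add /ot 82): {"ot":82}
After op 15 (remove /ot): {}
After op 16 (add /epd 24): {"epd":24}
After op 17 (replace /epd 17): {"epd":17}
After op 18 (remove /epd): {}
After op 19 (add /pum 70): {"pum":70}
Value at /pum: 70

Answer: 70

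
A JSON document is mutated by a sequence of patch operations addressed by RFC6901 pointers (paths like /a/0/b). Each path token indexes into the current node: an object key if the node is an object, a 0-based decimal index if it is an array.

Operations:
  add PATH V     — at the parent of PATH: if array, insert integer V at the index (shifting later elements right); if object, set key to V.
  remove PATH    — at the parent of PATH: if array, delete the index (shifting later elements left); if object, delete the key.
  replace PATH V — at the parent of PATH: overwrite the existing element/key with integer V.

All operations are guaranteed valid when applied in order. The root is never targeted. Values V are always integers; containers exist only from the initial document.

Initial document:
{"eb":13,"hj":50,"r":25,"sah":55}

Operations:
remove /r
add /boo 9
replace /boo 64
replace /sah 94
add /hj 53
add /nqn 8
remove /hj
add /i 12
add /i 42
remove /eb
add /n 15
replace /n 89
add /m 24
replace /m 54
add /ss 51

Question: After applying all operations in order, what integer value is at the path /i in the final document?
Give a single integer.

After op 1 (remove /r): {"eb":13,"hj":50,"sah":55}
After op 2 (add /boo 9): {"boo":9,"eb":13,"hj":50,"sah":55}
After op 3 (replace /boo 64): {"boo":64,"eb":13,"hj":50,"sah":55}
After op 4 (replace /sah 94): {"boo":64,"eb":13,"hj":50,"sah":94}
After op 5 (add /hj 53): {"boo":64,"eb":13,"hj":53,"sah":94}
After op 6 (add /nqn 8): {"boo":64,"eb":13,"hj":53,"nqn":8,"sah":94}
After op 7 (remove /hj): {"boo":64,"eb":13,"nqn":8,"sah":94}
After op 8 (add /i 12): {"boo":64,"eb":13,"i":12,"nqn":8,"sah":94}
After op 9 (add /i 42): {"boo":64,"eb":13,"i":42,"nqn":8,"sah":94}
After op 10 (remove /eb): {"boo":64,"i":42,"nqn":8,"sah":94}
After op 11 (add /n 15): {"boo":64,"i":42,"n":15,"nqn":8,"sah":94}
After op 12 (replace /n 89): {"boo":64,"i":42,"n":89,"nqn":8,"sah":94}
After op 13 (add /m 24): {"boo":64,"i":42,"m":24,"n":89,"nqn":8,"sah":94}
After op 14 (replace /m 54): {"boo":64,"i":42,"m":54,"n":89,"nqn":8,"sah":94}
After op 15 (add /ss 51): {"boo":64,"i":42,"m":54,"n":89,"nqn":8,"sah":94,"ss":51}
Value at /i: 42

Answer: 42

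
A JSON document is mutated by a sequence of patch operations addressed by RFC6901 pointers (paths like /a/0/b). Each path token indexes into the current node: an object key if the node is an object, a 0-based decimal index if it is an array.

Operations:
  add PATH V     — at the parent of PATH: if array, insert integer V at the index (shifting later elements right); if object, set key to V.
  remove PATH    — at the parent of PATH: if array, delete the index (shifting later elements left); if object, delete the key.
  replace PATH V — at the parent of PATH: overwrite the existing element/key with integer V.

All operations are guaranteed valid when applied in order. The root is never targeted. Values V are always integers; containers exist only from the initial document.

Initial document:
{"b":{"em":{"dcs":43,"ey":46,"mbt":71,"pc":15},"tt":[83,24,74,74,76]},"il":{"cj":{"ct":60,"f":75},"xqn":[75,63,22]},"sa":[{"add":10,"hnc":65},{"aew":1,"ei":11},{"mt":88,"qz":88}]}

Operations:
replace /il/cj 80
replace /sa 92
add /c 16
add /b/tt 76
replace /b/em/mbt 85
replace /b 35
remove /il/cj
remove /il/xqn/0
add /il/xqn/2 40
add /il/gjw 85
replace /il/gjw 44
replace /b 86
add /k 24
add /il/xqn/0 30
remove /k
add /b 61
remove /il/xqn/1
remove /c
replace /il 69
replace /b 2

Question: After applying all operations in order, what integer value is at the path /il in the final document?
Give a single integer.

After op 1 (replace /il/cj 80): {"b":{"em":{"dcs":43,"ey":46,"mbt":71,"pc":15},"tt":[83,24,74,74,76]},"il":{"cj":80,"xqn":[75,63,22]},"sa":[{"add":10,"hnc":65},{"aew":1,"ei":11},{"mt":88,"qz":88}]}
After op 2 (replace /sa 92): {"b":{"em":{"dcs":43,"ey":46,"mbt":71,"pc":15},"tt":[83,24,74,74,76]},"il":{"cj":80,"xqn":[75,63,22]},"sa":92}
After op 3 (add /c 16): {"b":{"em":{"dcs":43,"ey":46,"mbt":71,"pc":15},"tt":[83,24,74,74,76]},"c":16,"il":{"cj":80,"xqn":[75,63,22]},"sa":92}
After op 4 (add /b/tt 76): {"b":{"em":{"dcs":43,"ey":46,"mbt":71,"pc":15},"tt":76},"c":16,"il":{"cj":80,"xqn":[75,63,22]},"sa":92}
After op 5 (replace /b/em/mbt 85): {"b":{"em":{"dcs":43,"ey":46,"mbt":85,"pc":15},"tt":76},"c":16,"il":{"cj":80,"xqn":[75,63,22]},"sa":92}
After op 6 (replace /b 35): {"b":35,"c":16,"il":{"cj":80,"xqn":[75,63,22]},"sa":92}
After op 7 (remove /il/cj): {"b":35,"c":16,"il":{"xqn":[75,63,22]},"sa":92}
After op 8 (remove /il/xqn/0): {"b":35,"c":16,"il":{"xqn":[63,22]},"sa":92}
After op 9 (add /il/xqn/2 40): {"b":35,"c":16,"il":{"xqn":[63,22,40]},"sa":92}
After op 10 (add /il/gjw 85): {"b":35,"c":16,"il":{"gjw":85,"xqn":[63,22,40]},"sa":92}
After op 11 (replace /il/gjw 44): {"b":35,"c":16,"il":{"gjw":44,"xqn":[63,22,40]},"sa":92}
After op 12 (replace /b 86): {"b":86,"c":16,"il":{"gjw":44,"xqn":[63,22,40]},"sa":92}
After op 13 (add /k 24): {"b":86,"c":16,"il":{"gjw":44,"xqn":[63,22,40]},"k":24,"sa":92}
After op 14 (add /il/xqn/0 30): {"b":86,"c":16,"il":{"gjw":44,"xqn":[30,63,22,40]},"k":24,"sa":92}
After op 15 (remove /k): {"b":86,"c":16,"il":{"gjw":44,"xqn":[30,63,22,40]},"sa":92}
After op 16 (add /b 61): {"b":61,"c":16,"il":{"gjw":44,"xqn":[30,63,22,40]},"sa":92}
After op 17 (remove /il/xqn/1): {"b":61,"c":16,"il":{"gjw":44,"xqn":[30,22,40]},"sa":92}
After op 18 (remove /c): {"b":61,"il":{"gjw":44,"xqn":[30,22,40]},"sa":92}
After op 19 (replace /il 69): {"b":61,"il":69,"sa":92}
After op 20 (replace /b 2): {"b":2,"il":69,"sa":92}
Value at /il: 69

Answer: 69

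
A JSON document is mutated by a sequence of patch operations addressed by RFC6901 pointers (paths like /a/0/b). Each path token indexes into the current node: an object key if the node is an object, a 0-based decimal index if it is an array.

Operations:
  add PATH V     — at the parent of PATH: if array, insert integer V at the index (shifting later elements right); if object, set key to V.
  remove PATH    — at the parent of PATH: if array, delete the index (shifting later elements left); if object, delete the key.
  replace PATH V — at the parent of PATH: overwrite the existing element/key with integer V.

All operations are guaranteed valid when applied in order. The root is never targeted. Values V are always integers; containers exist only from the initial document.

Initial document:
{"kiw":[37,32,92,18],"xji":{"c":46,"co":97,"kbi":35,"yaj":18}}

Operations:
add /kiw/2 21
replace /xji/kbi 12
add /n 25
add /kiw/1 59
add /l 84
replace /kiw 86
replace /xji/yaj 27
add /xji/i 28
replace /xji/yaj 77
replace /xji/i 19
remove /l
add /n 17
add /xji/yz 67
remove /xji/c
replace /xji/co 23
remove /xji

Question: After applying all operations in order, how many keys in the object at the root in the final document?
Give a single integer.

Answer: 2

Derivation:
After op 1 (add /kiw/2 21): {"kiw":[37,32,21,92,18],"xji":{"c":46,"co":97,"kbi":35,"yaj":18}}
After op 2 (replace /xji/kbi 12): {"kiw":[37,32,21,92,18],"xji":{"c":46,"co":97,"kbi":12,"yaj":18}}
After op 3 (add /n 25): {"kiw":[37,32,21,92,18],"n":25,"xji":{"c":46,"co":97,"kbi":12,"yaj":18}}
After op 4 (add /kiw/1 59): {"kiw":[37,59,32,21,92,18],"n":25,"xji":{"c":46,"co":97,"kbi":12,"yaj":18}}
After op 5 (add /l 84): {"kiw":[37,59,32,21,92,18],"l":84,"n":25,"xji":{"c":46,"co":97,"kbi":12,"yaj":18}}
After op 6 (replace /kiw 86): {"kiw":86,"l":84,"n":25,"xji":{"c":46,"co":97,"kbi":12,"yaj":18}}
After op 7 (replace /xji/yaj 27): {"kiw":86,"l":84,"n":25,"xji":{"c":46,"co":97,"kbi":12,"yaj":27}}
After op 8 (add /xji/i 28): {"kiw":86,"l":84,"n":25,"xji":{"c":46,"co":97,"i":28,"kbi":12,"yaj":27}}
After op 9 (replace /xji/yaj 77): {"kiw":86,"l":84,"n":25,"xji":{"c":46,"co":97,"i":28,"kbi":12,"yaj":77}}
After op 10 (replace /xji/i 19): {"kiw":86,"l":84,"n":25,"xji":{"c":46,"co":97,"i":19,"kbi":12,"yaj":77}}
After op 11 (remove /l): {"kiw":86,"n":25,"xji":{"c":46,"co":97,"i":19,"kbi":12,"yaj":77}}
After op 12 (add /n 17): {"kiw":86,"n":17,"xji":{"c":46,"co":97,"i":19,"kbi":12,"yaj":77}}
After op 13 (add /xji/yz 67): {"kiw":86,"n":17,"xji":{"c":46,"co":97,"i":19,"kbi":12,"yaj":77,"yz":67}}
After op 14 (remove /xji/c): {"kiw":86,"n":17,"xji":{"co":97,"i":19,"kbi":12,"yaj":77,"yz":67}}
After op 15 (replace /xji/co 23): {"kiw":86,"n":17,"xji":{"co":23,"i":19,"kbi":12,"yaj":77,"yz":67}}
After op 16 (remove /xji): {"kiw":86,"n":17}
Size at the root: 2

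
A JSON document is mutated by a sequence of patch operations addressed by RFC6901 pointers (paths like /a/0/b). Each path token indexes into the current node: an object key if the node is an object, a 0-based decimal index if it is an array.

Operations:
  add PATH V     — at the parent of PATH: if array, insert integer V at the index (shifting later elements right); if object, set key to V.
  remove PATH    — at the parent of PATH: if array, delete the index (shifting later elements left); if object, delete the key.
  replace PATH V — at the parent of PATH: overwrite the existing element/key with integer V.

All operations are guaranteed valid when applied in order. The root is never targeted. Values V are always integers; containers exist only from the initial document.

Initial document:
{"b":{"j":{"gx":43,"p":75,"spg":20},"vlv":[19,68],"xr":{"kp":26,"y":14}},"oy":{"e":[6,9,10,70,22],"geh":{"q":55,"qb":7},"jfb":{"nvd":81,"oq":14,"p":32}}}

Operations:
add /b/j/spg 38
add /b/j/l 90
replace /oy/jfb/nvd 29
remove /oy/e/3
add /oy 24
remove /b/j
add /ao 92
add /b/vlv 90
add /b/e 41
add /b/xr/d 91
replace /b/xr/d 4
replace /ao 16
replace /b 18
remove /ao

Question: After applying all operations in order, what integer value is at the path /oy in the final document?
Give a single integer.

After op 1 (add /b/j/spg 38): {"b":{"j":{"gx":43,"p":75,"spg":38},"vlv":[19,68],"xr":{"kp":26,"y":14}},"oy":{"e":[6,9,10,70,22],"geh":{"q":55,"qb":7},"jfb":{"nvd":81,"oq":14,"p":32}}}
After op 2 (add /b/j/l 90): {"b":{"j":{"gx":43,"l":90,"p":75,"spg":38},"vlv":[19,68],"xr":{"kp":26,"y":14}},"oy":{"e":[6,9,10,70,22],"geh":{"q":55,"qb":7},"jfb":{"nvd":81,"oq":14,"p":32}}}
After op 3 (replace /oy/jfb/nvd 29): {"b":{"j":{"gx":43,"l":90,"p":75,"spg":38},"vlv":[19,68],"xr":{"kp":26,"y":14}},"oy":{"e":[6,9,10,70,22],"geh":{"q":55,"qb":7},"jfb":{"nvd":29,"oq":14,"p":32}}}
After op 4 (remove /oy/e/3): {"b":{"j":{"gx":43,"l":90,"p":75,"spg":38},"vlv":[19,68],"xr":{"kp":26,"y":14}},"oy":{"e":[6,9,10,22],"geh":{"q":55,"qb":7},"jfb":{"nvd":29,"oq":14,"p":32}}}
After op 5 (add /oy 24): {"b":{"j":{"gx":43,"l":90,"p":75,"spg":38},"vlv":[19,68],"xr":{"kp":26,"y":14}},"oy":24}
After op 6 (remove /b/j): {"b":{"vlv":[19,68],"xr":{"kp":26,"y":14}},"oy":24}
After op 7 (add /ao 92): {"ao":92,"b":{"vlv":[19,68],"xr":{"kp":26,"y":14}},"oy":24}
After op 8 (add /b/vlv 90): {"ao":92,"b":{"vlv":90,"xr":{"kp":26,"y":14}},"oy":24}
After op 9 (add /b/e 41): {"ao":92,"b":{"e":41,"vlv":90,"xr":{"kp":26,"y":14}},"oy":24}
After op 10 (add /b/xr/d 91): {"ao":92,"b":{"e":41,"vlv":90,"xr":{"d":91,"kp":26,"y":14}},"oy":24}
After op 11 (replace /b/xr/d 4): {"ao":92,"b":{"e":41,"vlv":90,"xr":{"d":4,"kp":26,"y":14}},"oy":24}
After op 12 (replace /ao 16): {"ao":16,"b":{"e":41,"vlv":90,"xr":{"d":4,"kp":26,"y":14}},"oy":24}
After op 13 (replace /b 18): {"ao":16,"b":18,"oy":24}
After op 14 (remove /ao): {"b":18,"oy":24}
Value at /oy: 24

Answer: 24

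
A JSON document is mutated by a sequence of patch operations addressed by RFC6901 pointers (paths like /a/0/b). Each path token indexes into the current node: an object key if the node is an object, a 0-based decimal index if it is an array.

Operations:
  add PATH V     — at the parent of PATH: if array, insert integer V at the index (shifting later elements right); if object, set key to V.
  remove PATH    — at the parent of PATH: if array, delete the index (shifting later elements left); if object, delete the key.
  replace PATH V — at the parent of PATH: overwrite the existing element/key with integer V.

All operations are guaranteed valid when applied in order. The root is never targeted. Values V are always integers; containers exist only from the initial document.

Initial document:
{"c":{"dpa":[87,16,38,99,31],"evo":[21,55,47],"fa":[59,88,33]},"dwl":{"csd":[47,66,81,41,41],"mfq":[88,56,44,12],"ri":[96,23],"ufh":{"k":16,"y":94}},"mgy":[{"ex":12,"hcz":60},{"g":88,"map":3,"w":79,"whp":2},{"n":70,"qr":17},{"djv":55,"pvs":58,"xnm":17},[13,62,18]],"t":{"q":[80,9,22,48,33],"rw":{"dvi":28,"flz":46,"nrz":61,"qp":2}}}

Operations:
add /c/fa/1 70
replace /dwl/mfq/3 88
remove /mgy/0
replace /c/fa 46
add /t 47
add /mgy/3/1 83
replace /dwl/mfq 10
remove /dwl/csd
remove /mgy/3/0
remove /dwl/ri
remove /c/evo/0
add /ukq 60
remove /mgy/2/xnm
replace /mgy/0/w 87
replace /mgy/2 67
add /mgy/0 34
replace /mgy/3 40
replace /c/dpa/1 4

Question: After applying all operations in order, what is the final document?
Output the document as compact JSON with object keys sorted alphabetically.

After op 1 (add /c/fa/1 70): {"c":{"dpa":[87,16,38,99,31],"evo":[21,55,47],"fa":[59,70,88,33]},"dwl":{"csd":[47,66,81,41,41],"mfq":[88,56,44,12],"ri":[96,23],"ufh":{"k":16,"y":94}},"mgy":[{"ex":12,"hcz":60},{"g":88,"map":3,"w":79,"whp":2},{"n":70,"qr":17},{"djv":55,"pvs":58,"xnm":17},[13,62,18]],"t":{"q":[80,9,22,48,33],"rw":{"dvi":28,"flz":46,"nrz":61,"qp":2}}}
After op 2 (replace /dwl/mfq/3 88): {"c":{"dpa":[87,16,38,99,31],"evo":[21,55,47],"fa":[59,70,88,33]},"dwl":{"csd":[47,66,81,41,41],"mfq":[88,56,44,88],"ri":[96,23],"ufh":{"k":16,"y":94}},"mgy":[{"ex":12,"hcz":60},{"g":88,"map":3,"w":79,"whp":2},{"n":70,"qr":17},{"djv":55,"pvs":58,"xnm":17},[13,62,18]],"t":{"q":[80,9,22,48,33],"rw":{"dvi":28,"flz":46,"nrz":61,"qp":2}}}
After op 3 (remove /mgy/0): {"c":{"dpa":[87,16,38,99,31],"evo":[21,55,47],"fa":[59,70,88,33]},"dwl":{"csd":[47,66,81,41,41],"mfq":[88,56,44,88],"ri":[96,23],"ufh":{"k":16,"y":94}},"mgy":[{"g":88,"map":3,"w":79,"whp":2},{"n":70,"qr":17},{"djv":55,"pvs":58,"xnm":17},[13,62,18]],"t":{"q":[80,9,22,48,33],"rw":{"dvi":28,"flz":46,"nrz":61,"qp":2}}}
After op 4 (replace /c/fa 46): {"c":{"dpa":[87,16,38,99,31],"evo":[21,55,47],"fa":46},"dwl":{"csd":[47,66,81,41,41],"mfq":[88,56,44,88],"ri":[96,23],"ufh":{"k":16,"y":94}},"mgy":[{"g":88,"map":3,"w":79,"whp":2},{"n":70,"qr":17},{"djv":55,"pvs":58,"xnm":17},[13,62,18]],"t":{"q":[80,9,22,48,33],"rw":{"dvi":28,"flz":46,"nrz":61,"qp":2}}}
After op 5 (add /t 47): {"c":{"dpa":[87,16,38,99,31],"evo":[21,55,47],"fa":46},"dwl":{"csd":[47,66,81,41,41],"mfq":[88,56,44,88],"ri":[96,23],"ufh":{"k":16,"y":94}},"mgy":[{"g":88,"map":3,"w":79,"whp":2},{"n":70,"qr":17},{"djv":55,"pvs":58,"xnm":17},[13,62,18]],"t":47}
After op 6 (add /mgy/3/1 83): {"c":{"dpa":[87,16,38,99,31],"evo":[21,55,47],"fa":46},"dwl":{"csd":[47,66,81,41,41],"mfq":[88,56,44,88],"ri":[96,23],"ufh":{"k":16,"y":94}},"mgy":[{"g":88,"map":3,"w":79,"whp":2},{"n":70,"qr":17},{"djv":55,"pvs":58,"xnm":17},[13,83,62,18]],"t":47}
After op 7 (replace /dwl/mfq 10): {"c":{"dpa":[87,16,38,99,31],"evo":[21,55,47],"fa":46},"dwl":{"csd":[47,66,81,41,41],"mfq":10,"ri":[96,23],"ufh":{"k":16,"y":94}},"mgy":[{"g":88,"map":3,"w":79,"whp":2},{"n":70,"qr":17},{"djv":55,"pvs":58,"xnm":17},[13,83,62,18]],"t":47}
After op 8 (remove /dwl/csd): {"c":{"dpa":[87,16,38,99,31],"evo":[21,55,47],"fa":46},"dwl":{"mfq":10,"ri":[96,23],"ufh":{"k":16,"y":94}},"mgy":[{"g":88,"map":3,"w":79,"whp":2},{"n":70,"qr":17},{"djv":55,"pvs":58,"xnm":17},[13,83,62,18]],"t":47}
After op 9 (remove /mgy/3/0): {"c":{"dpa":[87,16,38,99,31],"evo":[21,55,47],"fa":46},"dwl":{"mfq":10,"ri":[96,23],"ufh":{"k":16,"y":94}},"mgy":[{"g":88,"map":3,"w":79,"whp":2},{"n":70,"qr":17},{"djv":55,"pvs":58,"xnm":17},[83,62,18]],"t":47}
After op 10 (remove /dwl/ri): {"c":{"dpa":[87,16,38,99,31],"evo":[21,55,47],"fa":46},"dwl":{"mfq":10,"ufh":{"k":16,"y":94}},"mgy":[{"g":88,"map":3,"w":79,"whp":2},{"n":70,"qr":17},{"djv":55,"pvs":58,"xnm":17},[83,62,18]],"t":47}
After op 11 (remove /c/evo/0): {"c":{"dpa":[87,16,38,99,31],"evo":[55,47],"fa":46},"dwl":{"mfq":10,"ufh":{"k":16,"y":94}},"mgy":[{"g":88,"map":3,"w":79,"whp":2},{"n":70,"qr":17},{"djv":55,"pvs":58,"xnm":17},[83,62,18]],"t":47}
After op 12 (add /ukq 60): {"c":{"dpa":[87,16,38,99,31],"evo":[55,47],"fa":46},"dwl":{"mfq":10,"ufh":{"k":16,"y":94}},"mgy":[{"g":88,"map":3,"w":79,"whp":2},{"n":70,"qr":17},{"djv":55,"pvs":58,"xnm":17},[83,62,18]],"t":47,"ukq":60}
After op 13 (remove /mgy/2/xnm): {"c":{"dpa":[87,16,38,99,31],"evo":[55,47],"fa":46},"dwl":{"mfq":10,"ufh":{"k":16,"y":94}},"mgy":[{"g":88,"map":3,"w":79,"whp":2},{"n":70,"qr":17},{"djv":55,"pvs":58},[83,62,18]],"t":47,"ukq":60}
After op 14 (replace /mgy/0/w 87): {"c":{"dpa":[87,16,38,99,31],"evo":[55,47],"fa":46},"dwl":{"mfq":10,"ufh":{"k":16,"y":94}},"mgy":[{"g":88,"map":3,"w":87,"whp":2},{"n":70,"qr":17},{"djv":55,"pvs":58},[83,62,18]],"t":47,"ukq":60}
After op 15 (replace /mgy/2 67): {"c":{"dpa":[87,16,38,99,31],"evo":[55,47],"fa":46},"dwl":{"mfq":10,"ufh":{"k":16,"y":94}},"mgy":[{"g":88,"map":3,"w":87,"whp":2},{"n":70,"qr":17},67,[83,62,18]],"t":47,"ukq":60}
After op 16 (add /mgy/0 34): {"c":{"dpa":[87,16,38,99,31],"evo":[55,47],"fa":46},"dwl":{"mfq":10,"ufh":{"k":16,"y":94}},"mgy":[34,{"g":88,"map":3,"w":87,"whp":2},{"n":70,"qr":17},67,[83,62,18]],"t":47,"ukq":60}
After op 17 (replace /mgy/3 40): {"c":{"dpa":[87,16,38,99,31],"evo":[55,47],"fa":46},"dwl":{"mfq":10,"ufh":{"k":16,"y":94}},"mgy":[34,{"g":88,"map":3,"w":87,"whp":2},{"n":70,"qr":17},40,[83,62,18]],"t":47,"ukq":60}
After op 18 (replace /c/dpa/1 4): {"c":{"dpa":[87,4,38,99,31],"evo":[55,47],"fa":46},"dwl":{"mfq":10,"ufh":{"k":16,"y":94}},"mgy":[34,{"g":88,"map":3,"w":87,"whp":2},{"n":70,"qr":17},40,[83,62,18]],"t":47,"ukq":60}

Answer: {"c":{"dpa":[87,4,38,99,31],"evo":[55,47],"fa":46},"dwl":{"mfq":10,"ufh":{"k":16,"y":94}},"mgy":[34,{"g":88,"map":3,"w":87,"whp":2},{"n":70,"qr":17},40,[83,62,18]],"t":47,"ukq":60}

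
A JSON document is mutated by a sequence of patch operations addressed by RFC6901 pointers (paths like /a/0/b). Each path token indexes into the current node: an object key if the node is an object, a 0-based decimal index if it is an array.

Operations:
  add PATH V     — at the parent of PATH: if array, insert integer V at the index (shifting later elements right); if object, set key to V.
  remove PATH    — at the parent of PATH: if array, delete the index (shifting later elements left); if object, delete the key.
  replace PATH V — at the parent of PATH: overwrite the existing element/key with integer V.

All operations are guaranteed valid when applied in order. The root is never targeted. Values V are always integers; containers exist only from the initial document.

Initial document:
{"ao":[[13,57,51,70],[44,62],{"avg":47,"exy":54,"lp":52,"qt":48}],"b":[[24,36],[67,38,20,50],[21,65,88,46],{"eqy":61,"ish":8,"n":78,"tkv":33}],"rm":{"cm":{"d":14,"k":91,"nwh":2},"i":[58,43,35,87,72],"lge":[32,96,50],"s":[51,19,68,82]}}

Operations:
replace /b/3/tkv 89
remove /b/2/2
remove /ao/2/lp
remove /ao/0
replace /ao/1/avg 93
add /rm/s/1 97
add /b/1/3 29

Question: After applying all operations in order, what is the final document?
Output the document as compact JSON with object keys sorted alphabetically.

Answer: {"ao":[[44,62],{"avg":93,"exy":54,"qt":48}],"b":[[24,36],[67,38,20,29,50],[21,65,46],{"eqy":61,"ish":8,"n":78,"tkv":89}],"rm":{"cm":{"d":14,"k":91,"nwh":2},"i":[58,43,35,87,72],"lge":[32,96,50],"s":[51,97,19,68,82]}}

Derivation:
After op 1 (replace /b/3/tkv 89): {"ao":[[13,57,51,70],[44,62],{"avg":47,"exy":54,"lp":52,"qt":48}],"b":[[24,36],[67,38,20,50],[21,65,88,46],{"eqy":61,"ish":8,"n":78,"tkv":89}],"rm":{"cm":{"d":14,"k":91,"nwh":2},"i":[58,43,35,87,72],"lge":[32,96,50],"s":[51,19,68,82]}}
After op 2 (remove /b/2/2): {"ao":[[13,57,51,70],[44,62],{"avg":47,"exy":54,"lp":52,"qt":48}],"b":[[24,36],[67,38,20,50],[21,65,46],{"eqy":61,"ish":8,"n":78,"tkv":89}],"rm":{"cm":{"d":14,"k":91,"nwh":2},"i":[58,43,35,87,72],"lge":[32,96,50],"s":[51,19,68,82]}}
After op 3 (remove /ao/2/lp): {"ao":[[13,57,51,70],[44,62],{"avg":47,"exy":54,"qt":48}],"b":[[24,36],[67,38,20,50],[21,65,46],{"eqy":61,"ish":8,"n":78,"tkv":89}],"rm":{"cm":{"d":14,"k":91,"nwh":2},"i":[58,43,35,87,72],"lge":[32,96,50],"s":[51,19,68,82]}}
After op 4 (remove /ao/0): {"ao":[[44,62],{"avg":47,"exy":54,"qt":48}],"b":[[24,36],[67,38,20,50],[21,65,46],{"eqy":61,"ish":8,"n":78,"tkv":89}],"rm":{"cm":{"d":14,"k":91,"nwh":2},"i":[58,43,35,87,72],"lge":[32,96,50],"s":[51,19,68,82]}}
After op 5 (replace /ao/1/avg 93): {"ao":[[44,62],{"avg":93,"exy":54,"qt":48}],"b":[[24,36],[67,38,20,50],[21,65,46],{"eqy":61,"ish":8,"n":78,"tkv":89}],"rm":{"cm":{"d":14,"k":91,"nwh":2},"i":[58,43,35,87,72],"lge":[32,96,50],"s":[51,19,68,82]}}
After op 6 (add /rm/s/1 97): {"ao":[[44,62],{"avg":93,"exy":54,"qt":48}],"b":[[24,36],[67,38,20,50],[21,65,46],{"eqy":61,"ish":8,"n":78,"tkv":89}],"rm":{"cm":{"d":14,"k":91,"nwh":2},"i":[58,43,35,87,72],"lge":[32,96,50],"s":[51,97,19,68,82]}}
After op 7 (add /b/1/3 29): {"ao":[[44,62],{"avg":93,"exy":54,"qt":48}],"b":[[24,36],[67,38,20,29,50],[21,65,46],{"eqy":61,"ish":8,"n":78,"tkv":89}],"rm":{"cm":{"d":14,"k":91,"nwh":2},"i":[58,43,35,87,72],"lge":[32,96,50],"s":[51,97,19,68,82]}}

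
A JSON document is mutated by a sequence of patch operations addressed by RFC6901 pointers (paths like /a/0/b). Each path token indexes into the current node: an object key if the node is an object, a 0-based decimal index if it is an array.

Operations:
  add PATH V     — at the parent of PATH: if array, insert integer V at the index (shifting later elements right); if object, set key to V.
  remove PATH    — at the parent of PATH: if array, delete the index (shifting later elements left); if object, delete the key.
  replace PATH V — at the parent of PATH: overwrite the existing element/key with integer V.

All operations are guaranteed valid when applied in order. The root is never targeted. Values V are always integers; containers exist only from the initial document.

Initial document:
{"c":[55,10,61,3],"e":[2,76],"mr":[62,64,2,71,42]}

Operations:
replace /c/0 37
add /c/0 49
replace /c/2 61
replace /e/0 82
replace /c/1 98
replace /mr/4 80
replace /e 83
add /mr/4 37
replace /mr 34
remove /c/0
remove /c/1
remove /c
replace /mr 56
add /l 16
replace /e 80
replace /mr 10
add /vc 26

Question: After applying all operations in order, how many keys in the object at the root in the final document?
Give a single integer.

Answer: 4

Derivation:
After op 1 (replace /c/0 37): {"c":[37,10,61,3],"e":[2,76],"mr":[62,64,2,71,42]}
After op 2 (add /c/0 49): {"c":[49,37,10,61,3],"e":[2,76],"mr":[62,64,2,71,42]}
After op 3 (replace /c/2 61): {"c":[49,37,61,61,3],"e":[2,76],"mr":[62,64,2,71,42]}
After op 4 (replace /e/0 82): {"c":[49,37,61,61,3],"e":[82,76],"mr":[62,64,2,71,42]}
After op 5 (replace /c/1 98): {"c":[49,98,61,61,3],"e":[82,76],"mr":[62,64,2,71,42]}
After op 6 (replace /mr/4 80): {"c":[49,98,61,61,3],"e":[82,76],"mr":[62,64,2,71,80]}
After op 7 (replace /e 83): {"c":[49,98,61,61,3],"e":83,"mr":[62,64,2,71,80]}
After op 8 (add /mr/4 37): {"c":[49,98,61,61,3],"e":83,"mr":[62,64,2,71,37,80]}
After op 9 (replace /mr 34): {"c":[49,98,61,61,3],"e":83,"mr":34}
After op 10 (remove /c/0): {"c":[98,61,61,3],"e":83,"mr":34}
After op 11 (remove /c/1): {"c":[98,61,3],"e":83,"mr":34}
After op 12 (remove /c): {"e":83,"mr":34}
After op 13 (replace /mr 56): {"e":83,"mr":56}
After op 14 (add /l 16): {"e":83,"l":16,"mr":56}
After op 15 (replace /e 80): {"e":80,"l":16,"mr":56}
After op 16 (replace /mr 10): {"e":80,"l":16,"mr":10}
After op 17 (add /vc 26): {"e":80,"l":16,"mr":10,"vc":26}
Size at the root: 4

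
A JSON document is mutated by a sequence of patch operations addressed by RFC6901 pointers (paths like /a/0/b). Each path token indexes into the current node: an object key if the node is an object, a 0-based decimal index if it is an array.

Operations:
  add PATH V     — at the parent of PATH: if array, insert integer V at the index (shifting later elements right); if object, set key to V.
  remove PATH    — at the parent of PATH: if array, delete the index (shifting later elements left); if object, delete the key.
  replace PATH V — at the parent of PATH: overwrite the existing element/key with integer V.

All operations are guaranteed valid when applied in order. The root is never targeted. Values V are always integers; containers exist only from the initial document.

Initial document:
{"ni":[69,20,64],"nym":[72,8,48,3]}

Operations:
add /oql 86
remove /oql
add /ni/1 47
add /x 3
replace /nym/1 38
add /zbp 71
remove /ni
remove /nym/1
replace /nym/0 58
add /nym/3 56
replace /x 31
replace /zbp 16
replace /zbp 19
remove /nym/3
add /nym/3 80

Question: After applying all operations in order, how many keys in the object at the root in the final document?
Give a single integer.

Answer: 3

Derivation:
After op 1 (add /oql 86): {"ni":[69,20,64],"nym":[72,8,48,3],"oql":86}
After op 2 (remove /oql): {"ni":[69,20,64],"nym":[72,8,48,3]}
After op 3 (add /ni/1 47): {"ni":[69,47,20,64],"nym":[72,8,48,3]}
After op 4 (add /x 3): {"ni":[69,47,20,64],"nym":[72,8,48,3],"x":3}
After op 5 (replace /nym/1 38): {"ni":[69,47,20,64],"nym":[72,38,48,3],"x":3}
After op 6 (add /zbp 71): {"ni":[69,47,20,64],"nym":[72,38,48,3],"x":3,"zbp":71}
After op 7 (remove /ni): {"nym":[72,38,48,3],"x":3,"zbp":71}
After op 8 (remove /nym/1): {"nym":[72,48,3],"x":3,"zbp":71}
After op 9 (replace /nym/0 58): {"nym":[58,48,3],"x":3,"zbp":71}
After op 10 (add /nym/3 56): {"nym":[58,48,3,56],"x":3,"zbp":71}
After op 11 (replace /x 31): {"nym":[58,48,3,56],"x":31,"zbp":71}
After op 12 (replace /zbp 16): {"nym":[58,48,3,56],"x":31,"zbp":16}
After op 13 (replace /zbp 19): {"nym":[58,48,3,56],"x":31,"zbp":19}
After op 14 (remove /nym/3): {"nym":[58,48,3],"x":31,"zbp":19}
After op 15 (add /nym/3 80): {"nym":[58,48,3,80],"x":31,"zbp":19}
Size at the root: 3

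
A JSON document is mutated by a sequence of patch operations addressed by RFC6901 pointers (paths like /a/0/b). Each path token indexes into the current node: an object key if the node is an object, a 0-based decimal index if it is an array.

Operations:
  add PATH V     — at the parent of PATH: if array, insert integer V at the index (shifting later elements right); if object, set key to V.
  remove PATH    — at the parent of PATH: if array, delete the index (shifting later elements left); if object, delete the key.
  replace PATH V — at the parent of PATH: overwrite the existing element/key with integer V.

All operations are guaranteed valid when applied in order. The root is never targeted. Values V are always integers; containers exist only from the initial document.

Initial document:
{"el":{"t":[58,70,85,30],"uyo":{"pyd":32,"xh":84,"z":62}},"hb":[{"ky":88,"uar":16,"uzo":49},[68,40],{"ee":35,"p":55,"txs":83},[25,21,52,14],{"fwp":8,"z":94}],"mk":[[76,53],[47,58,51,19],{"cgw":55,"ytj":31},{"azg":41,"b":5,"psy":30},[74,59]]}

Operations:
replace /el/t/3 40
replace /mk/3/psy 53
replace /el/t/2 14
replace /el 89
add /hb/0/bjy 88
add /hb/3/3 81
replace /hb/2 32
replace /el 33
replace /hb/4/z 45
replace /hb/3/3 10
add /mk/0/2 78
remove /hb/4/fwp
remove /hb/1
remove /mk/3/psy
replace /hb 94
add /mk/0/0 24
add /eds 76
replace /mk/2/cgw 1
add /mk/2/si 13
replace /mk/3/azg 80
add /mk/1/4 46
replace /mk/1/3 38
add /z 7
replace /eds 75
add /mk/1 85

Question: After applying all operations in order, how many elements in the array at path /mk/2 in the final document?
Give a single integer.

After op 1 (replace /el/t/3 40): {"el":{"t":[58,70,85,40],"uyo":{"pyd":32,"xh":84,"z":62}},"hb":[{"ky":88,"uar":16,"uzo":49},[68,40],{"ee":35,"p":55,"txs":83},[25,21,52,14],{"fwp":8,"z":94}],"mk":[[76,53],[47,58,51,19],{"cgw":55,"ytj":31},{"azg":41,"b":5,"psy":30},[74,59]]}
After op 2 (replace /mk/3/psy 53): {"el":{"t":[58,70,85,40],"uyo":{"pyd":32,"xh":84,"z":62}},"hb":[{"ky":88,"uar":16,"uzo":49},[68,40],{"ee":35,"p":55,"txs":83},[25,21,52,14],{"fwp":8,"z":94}],"mk":[[76,53],[47,58,51,19],{"cgw":55,"ytj":31},{"azg":41,"b":5,"psy":53},[74,59]]}
After op 3 (replace /el/t/2 14): {"el":{"t":[58,70,14,40],"uyo":{"pyd":32,"xh":84,"z":62}},"hb":[{"ky":88,"uar":16,"uzo":49},[68,40],{"ee":35,"p":55,"txs":83},[25,21,52,14],{"fwp":8,"z":94}],"mk":[[76,53],[47,58,51,19],{"cgw":55,"ytj":31},{"azg":41,"b":5,"psy":53},[74,59]]}
After op 4 (replace /el 89): {"el":89,"hb":[{"ky":88,"uar":16,"uzo":49},[68,40],{"ee":35,"p":55,"txs":83},[25,21,52,14],{"fwp":8,"z":94}],"mk":[[76,53],[47,58,51,19],{"cgw":55,"ytj":31},{"azg":41,"b":5,"psy":53},[74,59]]}
After op 5 (add /hb/0/bjy 88): {"el":89,"hb":[{"bjy":88,"ky":88,"uar":16,"uzo":49},[68,40],{"ee":35,"p":55,"txs":83},[25,21,52,14],{"fwp":8,"z":94}],"mk":[[76,53],[47,58,51,19],{"cgw":55,"ytj":31},{"azg":41,"b":5,"psy":53},[74,59]]}
After op 6 (add /hb/3/3 81): {"el":89,"hb":[{"bjy":88,"ky":88,"uar":16,"uzo":49},[68,40],{"ee":35,"p":55,"txs":83},[25,21,52,81,14],{"fwp":8,"z":94}],"mk":[[76,53],[47,58,51,19],{"cgw":55,"ytj":31},{"azg":41,"b":5,"psy":53},[74,59]]}
After op 7 (replace /hb/2 32): {"el":89,"hb":[{"bjy":88,"ky":88,"uar":16,"uzo":49},[68,40],32,[25,21,52,81,14],{"fwp":8,"z":94}],"mk":[[76,53],[47,58,51,19],{"cgw":55,"ytj":31},{"azg":41,"b":5,"psy":53},[74,59]]}
After op 8 (replace /el 33): {"el":33,"hb":[{"bjy":88,"ky":88,"uar":16,"uzo":49},[68,40],32,[25,21,52,81,14],{"fwp":8,"z":94}],"mk":[[76,53],[47,58,51,19],{"cgw":55,"ytj":31},{"azg":41,"b":5,"psy":53},[74,59]]}
After op 9 (replace /hb/4/z 45): {"el":33,"hb":[{"bjy":88,"ky":88,"uar":16,"uzo":49},[68,40],32,[25,21,52,81,14],{"fwp":8,"z":45}],"mk":[[76,53],[47,58,51,19],{"cgw":55,"ytj":31},{"azg":41,"b":5,"psy":53},[74,59]]}
After op 10 (replace /hb/3/3 10): {"el":33,"hb":[{"bjy":88,"ky":88,"uar":16,"uzo":49},[68,40],32,[25,21,52,10,14],{"fwp":8,"z":45}],"mk":[[76,53],[47,58,51,19],{"cgw":55,"ytj":31},{"azg":41,"b":5,"psy":53},[74,59]]}
After op 11 (add /mk/0/2 78): {"el":33,"hb":[{"bjy":88,"ky":88,"uar":16,"uzo":49},[68,40],32,[25,21,52,10,14],{"fwp":8,"z":45}],"mk":[[76,53,78],[47,58,51,19],{"cgw":55,"ytj":31},{"azg":41,"b":5,"psy":53},[74,59]]}
After op 12 (remove /hb/4/fwp): {"el":33,"hb":[{"bjy":88,"ky":88,"uar":16,"uzo":49},[68,40],32,[25,21,52,10,14],{"z":45}],"mk":[[76,53,78],[47,58,51,19],{"cgw":55,"ytj":31},{"azg":41,"b":5,"psy":53},[74,59]]}
After op 13 (remove /hb/1): {"el":33,"hb":[{"bjy":88,"ky":88,"uar":16,"uzo":49},32,[25,21,52,10,14],{"z":45}],"mk":[[76,53,78],[47,58,51,19],{"cgw":55,"ytj":31},{"azg":41,"b":5,"psy":53},[74,59]]}
After op 14 (remove /mk/3/psy): {"el":33,"hb":[{"bjy":88,"ky":88,"uar":16,"uzo":49},32,[25,21,52,10,14],{"z":45}],"mk":[[76,53,78],[47,58,51,19],{"cgw":55,"ytj":31},{"azg":41,"b":5},[74,59]]}
After op 15 (replace /hb 94): {"el":33,"hb":94,"mk":[[76,53,78],[47,58,51,19],{"cgw":55,"ytj":31},{"azg":41,"b":5},[74,59]]}
After op 16 (add /mk/0/0 24): {"el":33,"hb":94,"mk":[[24,76,53,78],[47,58,51,19],{"cgw":55,"ytj":31},{"azg":41,"b":5},[74,59]]}
After op 17 (add /eds 76): {"eds":76,"el":33,"hb":94,"mk":[[24,76,53,78],[47,58,51,19],{"cgw":55,"ytj":31},{"azg":41,"b":5},[74,59]]}
After op 18 (replace /mk/2/cgw 1): {"eds":76,"el":33,"hb":94,"mk":[[24,76,53,78],[47,58,51,19],{"cgw":1,"ytj":31},{"azg":41,"b":5},[74,59]]}
After op 19 (add /mk/2/si 13): {"eds":76,"el":33,"hb":94,"mk":[[24,76,53,78],[47,58,51,19],{"cgw":1,"si":13,"ytj":31},{"azg":41,"b":5},[74,59]]}
After op 20 (replace /mk/3/azg 80): {"eds":76,"el":33,"hb":94,"mk":[[24,76,53,78],[47,58,51,19],{"cgw":1,"si":13,"ytj":31},{"azg":80,"b":5},[74,59]]}
After op 21 (add /mk/1/4 46): {"eds":76,"el":33,"hb":94,"mk":[[24,76,53,78],[47,58,51,19,46],{"cgw":1,"si":13,"ytj":31},{"azg":80,"b":5},[74,59]]}
After op 22 (replace /mk/1/3 38): {"eds":76,"el":33,"hb":94,"mk":[[24,76,53,78],[47,58,51,38,46],{"cgw":1,"si":13,"ytj":31},{"azg":80,"b":5},[74,59]]}
After op 23 (add /z 7): {"eds":76,"el":33,"hb":94,"mk":[[24,76,53,78],[47,58,51,38,46],{"cgw":1,"si":13,"ytj":31},{"azg":80,"b":5},[74,59]],"z":7}
After op 24 (replace /eds 75): {"eds":75,"el":33,"hb":94,"mk":[[24,76,53,78],[47,58,51,38,46],{"cgw":1,"si":13,"ytj":31},{"azg":80,"b":5},[74,59]],"z":7}
After op 25 (add /mk/1 85): {"eds":75,"el":33,"hb":94,"mk":[[24,76,53,78],85,[47,58,51,38,46],{"cgw":1,"si":13,"ytj":31},{"azg":80,"b":5},[74,59]],"z":7}
Size at path /mk/2: 5

Answer: 5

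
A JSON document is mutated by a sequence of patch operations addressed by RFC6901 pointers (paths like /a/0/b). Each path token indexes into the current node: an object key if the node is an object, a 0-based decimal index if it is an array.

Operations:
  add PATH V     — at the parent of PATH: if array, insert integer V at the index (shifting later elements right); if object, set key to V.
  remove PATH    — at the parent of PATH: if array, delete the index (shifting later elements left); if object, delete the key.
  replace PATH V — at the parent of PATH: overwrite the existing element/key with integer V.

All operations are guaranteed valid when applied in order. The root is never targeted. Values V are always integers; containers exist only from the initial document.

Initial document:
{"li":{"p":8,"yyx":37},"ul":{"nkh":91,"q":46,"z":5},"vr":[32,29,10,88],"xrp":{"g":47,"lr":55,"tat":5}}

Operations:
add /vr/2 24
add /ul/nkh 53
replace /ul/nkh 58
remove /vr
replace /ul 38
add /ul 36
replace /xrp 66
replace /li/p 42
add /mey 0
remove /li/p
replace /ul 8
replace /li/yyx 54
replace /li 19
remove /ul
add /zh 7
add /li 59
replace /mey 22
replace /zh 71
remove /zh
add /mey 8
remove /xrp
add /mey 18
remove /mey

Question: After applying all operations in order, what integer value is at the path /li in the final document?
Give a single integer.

After op 1 (add /vr/2 24): {"li":{"p":8,"yyx":37},"ul":{"nkh":91,"q":46,"z":5},"vr":[32,29,24,10,88],"xrp":{"g":47,"lr":55,"tat":5}}
After op 2 (add /ul/nkh 53): {"li":{"p":8,"yyx":37},"ul":{"nkh":53,"q":46,"z":5},"vr":[32,29,24,10,88],"xrp":{"g":47,"lr":55,"tat":5}}
After op 3 (replace /ul/nkh 58): {"li":{"p":8,"yyx":37},"ul":{"nkh":58,"q":46,"z":5},"vr":[32,29,24,10,88],"xrp":{"g":47,"lr":55,"tat":5}}
After op 4 (remove /vr): {"li":{"p":8,"yyx":37},"ul":{"nkh":58,"q":46,"z":5},"xrp":{"g":47,"lr":55,"tat":5}}
After op 5 (replace /ul 38): {"li":{"p":8,"yyx":37},"ul":38,"xrp":{"g":47,"lr":55,"tat":5}}
After op 6 (add /ul 36): {"li":{"p":8,"yyx":37},"ul":36,"xrp":{"g":47,"lr":55,"tat":5}}
After op 7 (replace /xrp 66): {"li":{"p":8,"yyx":37},"ul":36,"xrp":66}
After op 8 (replace /li/p 42): {"li":{"p":42,"yyx":37},"ul":36,"xrp":66}
After op 9 (add /mey 0): {"li":{"p":42,"yyx":37},"mey":0,"ul":36,"xrp":66}
After op 10 (remove /li/p): {"li":{"yyx":37},"mey":0,"ul":36,"xrp":66}
After op 11 (replace /ul 8): {"li":{"yyx":37},"mey":0,"ul":8,"xrp":66}
After op 12 (replace /li/yyx 54): {"li":{"yyx":54},"mey":0,"ul":8,"xrp":66}
After op 13 (replace /li 19): {"li":19,"mey":0,"ul":8,"xrp":66}
After op 14 (remove /ul): {"li":19,"mey":0,"xrp":66}
After op 15 (add /zh 7): {"li":19,"mey":0,"xrp":66,"zh":7}
After op 16 (add /li 59): {"li":59,"mey":0,"xrp":66,"zh":7}
After op 17 (replace /mey 22): {"li":59,"mey":22,"xrp":66,"zh":7}
After op 18 (replace /zh 71): {"li":59,"mey":22,"xrp":66,"zh":71}
After op 19 (remove /zh): {"li":59,"mey":22,"xrp":66}
After op 20 (add /mey 8): {"li":59,"mey":8,"xrp":66}
After op 21 (remove /xrp): {"li":59,"mey":8}
After op 22 (add /mey 18): {"li":59,"mey":18}
After op 23 (remove /mey): {"li":59}
Value at /li: 59

Answer: 59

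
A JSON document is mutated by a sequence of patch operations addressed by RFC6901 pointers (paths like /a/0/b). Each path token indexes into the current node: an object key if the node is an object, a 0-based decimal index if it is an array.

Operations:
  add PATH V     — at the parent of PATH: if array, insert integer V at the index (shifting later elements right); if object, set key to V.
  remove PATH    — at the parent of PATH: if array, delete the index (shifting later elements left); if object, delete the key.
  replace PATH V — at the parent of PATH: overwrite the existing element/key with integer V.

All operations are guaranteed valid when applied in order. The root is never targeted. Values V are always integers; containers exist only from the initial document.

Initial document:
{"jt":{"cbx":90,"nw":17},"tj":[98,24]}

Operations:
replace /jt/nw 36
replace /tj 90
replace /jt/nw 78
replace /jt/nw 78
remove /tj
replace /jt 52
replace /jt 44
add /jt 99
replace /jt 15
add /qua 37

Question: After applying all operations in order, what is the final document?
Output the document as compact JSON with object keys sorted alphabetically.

After op 1 (replace /jt/nw 36): {"jt":{"cbx":90,"nw":36},"tj":[98,24]}
After op 2 (replace /tj 90): {"jt":{"cbx":90,"nw":36},"tj":90}
After op 3 (replace /jt/nw 78): {"jt":{"cbx":90,"nw":78},"tj":90}
After op 4 (replace /jt/nw 78): {"jt":{"cbx":90,"nw":78},"tj":90}
After op 5 (remove /tj): {"jt":{"cbx":90,"nw":78}}
After op 6 (replace /jt 52): {"jt":52}
After op 7 (replace /jt 44): {"jt":44}
After op 8 (add /jt 99): {"jt":99}
After op 9 (replace /jt 15): {"jt":15}
After op 10 (add /qua 37): {"jt":15,"qua":37}

Answer: {"jt":15,"qua":37}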